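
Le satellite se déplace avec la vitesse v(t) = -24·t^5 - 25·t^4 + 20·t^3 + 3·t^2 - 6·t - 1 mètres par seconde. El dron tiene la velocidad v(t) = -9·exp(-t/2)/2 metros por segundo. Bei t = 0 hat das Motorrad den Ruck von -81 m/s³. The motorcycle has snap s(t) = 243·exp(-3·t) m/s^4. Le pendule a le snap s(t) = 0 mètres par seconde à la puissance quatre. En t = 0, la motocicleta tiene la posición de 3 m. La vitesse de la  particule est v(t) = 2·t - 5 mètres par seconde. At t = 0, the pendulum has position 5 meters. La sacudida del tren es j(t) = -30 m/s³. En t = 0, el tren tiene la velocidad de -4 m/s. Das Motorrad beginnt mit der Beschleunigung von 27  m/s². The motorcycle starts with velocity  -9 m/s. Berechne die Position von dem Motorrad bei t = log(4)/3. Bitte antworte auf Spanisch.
Necesitamos integrar nuestra ecuación del snap s(t) = 243·exp(-3·t) 4 veces. Tomando ∫s(t)dt y aplicando j(0) = -81, encontramos j(t) = -81·exp(-3·t). Tomando ∫j(t)dt y aplicando a(0) = 27, encontramos a(t) = 27·exp(-3·t). La antiderivada de la aceleración, con v(0) = -9, da la velocidad: v(t) = -9·exp(-3·t). Tomando ∫v(t)dt y aplicando x(0) = 3, encontramos x(t) = 3·exp(-3·t). Tenemos la posición x(t) = 3·exp(-3·t). Sustituyendo t = log(4)/3: x(log(4)/3) = 3/4.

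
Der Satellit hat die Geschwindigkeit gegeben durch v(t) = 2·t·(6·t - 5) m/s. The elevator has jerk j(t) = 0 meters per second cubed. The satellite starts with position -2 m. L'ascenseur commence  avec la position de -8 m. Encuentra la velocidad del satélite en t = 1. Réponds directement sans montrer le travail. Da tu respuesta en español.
v(1) = 2.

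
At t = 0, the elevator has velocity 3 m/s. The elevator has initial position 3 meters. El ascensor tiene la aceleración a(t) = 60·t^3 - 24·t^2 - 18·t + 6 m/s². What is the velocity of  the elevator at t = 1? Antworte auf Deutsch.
Um dies zu lösen, müssen wir 1 Stammfunktion unserer Gleichung für die Beschleunigung a(t) = 60·t^3 - 24·t^2 - 18·t + 6 finden. Durch Integration von der Beschleunigung und Verwendung der Anfangsbedingung v(0) = 3, erhalten wir v(t) = 15·t^4 - 8·t^3 - 9·t^2 + 6·t + 3. Aus der Gleichung für die Geschwindigkeit v(t) = 15·t^4 - 8·t^3 - 9·t^2 + 6·t + 3, setzen wir t = 1 ein und erhalten v = 7.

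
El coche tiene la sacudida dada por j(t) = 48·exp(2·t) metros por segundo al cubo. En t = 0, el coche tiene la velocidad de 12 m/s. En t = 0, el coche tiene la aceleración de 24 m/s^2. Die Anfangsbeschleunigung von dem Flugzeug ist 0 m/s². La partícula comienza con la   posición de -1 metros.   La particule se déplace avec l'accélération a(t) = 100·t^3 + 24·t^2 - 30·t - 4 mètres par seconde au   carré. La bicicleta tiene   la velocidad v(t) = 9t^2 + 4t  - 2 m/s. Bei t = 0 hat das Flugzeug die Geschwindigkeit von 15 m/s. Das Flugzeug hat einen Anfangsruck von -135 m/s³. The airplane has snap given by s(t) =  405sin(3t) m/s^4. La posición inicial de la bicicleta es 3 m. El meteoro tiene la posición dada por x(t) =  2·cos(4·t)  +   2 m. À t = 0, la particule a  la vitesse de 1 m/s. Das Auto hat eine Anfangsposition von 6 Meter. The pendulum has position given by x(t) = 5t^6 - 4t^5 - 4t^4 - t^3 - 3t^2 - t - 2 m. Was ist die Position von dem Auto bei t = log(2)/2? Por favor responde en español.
Necesitamos integrar nuestra ecuación de la sacudida j(t) = 48·exp(2·t) 3 veces. Tomando ∫j(t)dt y aplicando a(0) = 24, encontramos a(t) = 24·exp(2·t). La antiderivada de la aceleración, con v(0) = 12, da la velocidad: v(t) = 12·exp(2·t). Integrando la velocidad y usando la condición inicial x(0) = 6, obtenemos x(t) = 6·exp(2·t). Tenemos la posición x(t) = 6·exp(2·t). Sustituyendo t = log(2)/2: x(log(2)/2) = 12.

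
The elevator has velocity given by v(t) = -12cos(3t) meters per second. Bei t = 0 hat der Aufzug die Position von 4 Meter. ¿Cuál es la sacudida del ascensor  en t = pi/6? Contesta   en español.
Debemos derivar nuestra ecuación de la velocidad v(t) = -12·cos(3·t) 2 veces. Derivando la velocidad, obtenemos la aceleración: a(t) = 36·sin(3·t). Derivando la aceleración, obtenemos la sacudida: j(t) = 108·cos(3·t). Tenemos la sacudida j(t) = 108·cos(3·t). Sustituyendo t = pi/6: j(pi/6) = 0.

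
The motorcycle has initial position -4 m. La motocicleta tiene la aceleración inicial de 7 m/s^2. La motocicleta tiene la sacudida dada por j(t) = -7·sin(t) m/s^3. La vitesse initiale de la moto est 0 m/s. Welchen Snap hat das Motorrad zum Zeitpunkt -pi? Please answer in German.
Um dies zu lösen, müssen wir 1 Ableitung unserer Gleichung für den Ruck j(t) = -7·sin(t) nehmen. Durch Ableiten von dem Ruck erhalten wir den Snap: s(t) = -7·cos(t). Wir haben den Snap s(t) = -7·cos(t). Durch Einsetzen von t = -pi: s(-pi) = 7.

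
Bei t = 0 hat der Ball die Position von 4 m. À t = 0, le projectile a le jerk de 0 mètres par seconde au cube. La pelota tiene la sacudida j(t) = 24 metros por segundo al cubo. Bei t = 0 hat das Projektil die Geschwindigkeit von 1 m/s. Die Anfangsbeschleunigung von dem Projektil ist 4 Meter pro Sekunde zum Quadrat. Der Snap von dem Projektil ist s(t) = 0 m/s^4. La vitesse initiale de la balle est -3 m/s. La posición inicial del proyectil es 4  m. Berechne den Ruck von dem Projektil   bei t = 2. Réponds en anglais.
To find the answer, we compute 1 antiderivative of s(t) = 0. The integral of snap is jerk. Using j(0) = 0, we get j(t) = 0. We have jerk j(t) = 0. Substituting t = 2: j(2) = 0.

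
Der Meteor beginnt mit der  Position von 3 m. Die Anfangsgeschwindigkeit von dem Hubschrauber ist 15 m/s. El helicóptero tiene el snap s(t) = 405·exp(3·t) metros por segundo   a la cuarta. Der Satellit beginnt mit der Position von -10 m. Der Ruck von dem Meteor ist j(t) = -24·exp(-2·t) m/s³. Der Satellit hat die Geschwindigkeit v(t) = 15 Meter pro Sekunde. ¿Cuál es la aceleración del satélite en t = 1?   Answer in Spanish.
Debemos derivar nuestra ecuación de la velocidad v(t) = 15 1 vez. Derivando la velocidad, obtenemos la aceleración: a(t) = 0. De la ecuación de la aceleración a(t) = 0, sustituimos t = 1 para obtener a = 0.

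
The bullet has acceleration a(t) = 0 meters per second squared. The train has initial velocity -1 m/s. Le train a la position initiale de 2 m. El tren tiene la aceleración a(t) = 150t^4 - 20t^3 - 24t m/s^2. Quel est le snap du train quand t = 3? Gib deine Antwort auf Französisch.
Pour résoudre ceci, nous devons prendre 2 dérivées de notre équation de l'accélération a(t) = 150·t^4 - 20·t^3 - 24·t. En dérivant l'accélération, nous obtenons le jerk: j(t) = 600·t^3 - 60·t^2 - 24. En dérivant le jerk, nous obtenons le snap: s(t) = 1800·t^2 - 120·t. En utilisant s(t) = 1800·t^2 - 120·t et en substituant t = 3, nous trouvons s = 15840.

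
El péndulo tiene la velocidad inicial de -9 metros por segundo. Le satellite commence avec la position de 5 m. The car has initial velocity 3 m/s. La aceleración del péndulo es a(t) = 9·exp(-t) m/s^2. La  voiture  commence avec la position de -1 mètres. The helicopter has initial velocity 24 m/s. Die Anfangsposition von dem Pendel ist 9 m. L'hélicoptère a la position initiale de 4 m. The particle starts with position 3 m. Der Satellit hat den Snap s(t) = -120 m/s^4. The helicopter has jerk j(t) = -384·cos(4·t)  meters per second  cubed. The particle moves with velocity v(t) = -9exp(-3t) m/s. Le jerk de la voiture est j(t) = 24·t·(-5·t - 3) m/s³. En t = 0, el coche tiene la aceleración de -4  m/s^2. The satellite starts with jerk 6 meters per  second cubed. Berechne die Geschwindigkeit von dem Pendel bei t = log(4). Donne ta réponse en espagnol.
Partiendo de la aceleración a(t) = 9·exp(-t), tomamos 1 integral. La integral de la aceleración, con v(0) = -9, da la velocidad: v(t) = -9·exp(-t). De la ecuación de la velocidad v(t) = -9·exp(-t), sustituimos t = log(4) para obtener v = -9/4.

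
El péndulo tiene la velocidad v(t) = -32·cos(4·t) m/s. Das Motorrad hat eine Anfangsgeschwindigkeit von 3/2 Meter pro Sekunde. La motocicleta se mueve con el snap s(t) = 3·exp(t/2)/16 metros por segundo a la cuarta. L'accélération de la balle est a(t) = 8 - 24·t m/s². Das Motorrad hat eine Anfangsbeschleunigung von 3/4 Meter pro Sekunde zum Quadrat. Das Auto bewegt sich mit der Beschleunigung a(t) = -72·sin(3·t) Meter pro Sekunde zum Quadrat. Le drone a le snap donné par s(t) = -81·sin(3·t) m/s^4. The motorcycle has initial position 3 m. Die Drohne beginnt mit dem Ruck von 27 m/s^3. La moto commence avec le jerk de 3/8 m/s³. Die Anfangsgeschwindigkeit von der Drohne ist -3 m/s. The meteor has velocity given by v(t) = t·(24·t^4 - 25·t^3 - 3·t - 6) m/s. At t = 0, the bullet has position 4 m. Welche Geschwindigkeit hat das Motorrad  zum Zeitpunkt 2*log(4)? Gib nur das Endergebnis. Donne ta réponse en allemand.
v(2*log(4)) = 6.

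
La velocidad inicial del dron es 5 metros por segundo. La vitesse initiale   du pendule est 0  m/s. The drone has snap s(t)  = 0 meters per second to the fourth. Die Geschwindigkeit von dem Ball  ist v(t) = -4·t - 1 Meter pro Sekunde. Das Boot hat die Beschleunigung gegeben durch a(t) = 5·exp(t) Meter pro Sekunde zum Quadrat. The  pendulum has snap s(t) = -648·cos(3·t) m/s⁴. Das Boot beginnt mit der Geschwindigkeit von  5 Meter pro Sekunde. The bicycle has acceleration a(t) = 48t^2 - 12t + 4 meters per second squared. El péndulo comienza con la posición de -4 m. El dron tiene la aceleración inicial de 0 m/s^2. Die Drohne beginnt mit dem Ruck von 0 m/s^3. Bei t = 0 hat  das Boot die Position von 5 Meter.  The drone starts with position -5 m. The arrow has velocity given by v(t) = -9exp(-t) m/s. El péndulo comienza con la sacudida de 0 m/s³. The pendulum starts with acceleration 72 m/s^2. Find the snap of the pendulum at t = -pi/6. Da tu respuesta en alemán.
Aus der Gleichung für den Snap s(t) = -648·cos(3·t), setzen wir t = -pi/6 ein und erhalten s = 0.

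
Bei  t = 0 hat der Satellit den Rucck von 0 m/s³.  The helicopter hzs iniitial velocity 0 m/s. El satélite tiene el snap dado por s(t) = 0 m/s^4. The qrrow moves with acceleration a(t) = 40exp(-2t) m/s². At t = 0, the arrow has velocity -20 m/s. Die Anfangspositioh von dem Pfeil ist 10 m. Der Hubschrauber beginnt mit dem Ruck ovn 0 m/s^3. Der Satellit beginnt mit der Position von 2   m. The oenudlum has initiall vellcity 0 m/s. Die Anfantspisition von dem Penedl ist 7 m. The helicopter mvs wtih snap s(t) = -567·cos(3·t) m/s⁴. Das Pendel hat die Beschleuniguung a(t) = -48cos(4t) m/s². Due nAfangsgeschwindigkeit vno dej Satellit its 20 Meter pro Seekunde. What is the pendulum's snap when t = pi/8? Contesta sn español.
Debemos derivar nuestra ecuación de la aceleración a(t) = -48·cos(4·t) 2 veces. Tomando d/dt de a(t), encontramos j(t) = 192·sin(4·t). Tomando d/dt de j(t), encontramos s(t) = 768·cos(4·t). Usando s(t) = 768·cos(4·t) y sustituyendo t = pi/8, encontramos s = 0.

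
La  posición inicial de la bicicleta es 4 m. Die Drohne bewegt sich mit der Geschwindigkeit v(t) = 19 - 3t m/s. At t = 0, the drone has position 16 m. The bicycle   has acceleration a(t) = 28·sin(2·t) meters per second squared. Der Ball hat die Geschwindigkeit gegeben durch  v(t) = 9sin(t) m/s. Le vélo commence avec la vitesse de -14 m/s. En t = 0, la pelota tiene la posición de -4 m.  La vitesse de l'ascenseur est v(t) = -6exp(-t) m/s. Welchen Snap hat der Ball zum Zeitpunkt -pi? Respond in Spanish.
Para resolver esto, necesitamos tomar 3 derivadas de nuestra ecuación de la velocidad v(t) = 9·sin(t). Derivando la velocidad, obtenemos la aceleración: a(t) = 9·cos(t). Tomando d/dt de a(t), encontramos j(t) = -9·sin(t). Tomando d/dt de j(t), encontramos s(t) = -9·cos(t). Tenemos el snap s(t) = -9·cos(t). Sustituyendo t = -pi: s(-pi) = 9.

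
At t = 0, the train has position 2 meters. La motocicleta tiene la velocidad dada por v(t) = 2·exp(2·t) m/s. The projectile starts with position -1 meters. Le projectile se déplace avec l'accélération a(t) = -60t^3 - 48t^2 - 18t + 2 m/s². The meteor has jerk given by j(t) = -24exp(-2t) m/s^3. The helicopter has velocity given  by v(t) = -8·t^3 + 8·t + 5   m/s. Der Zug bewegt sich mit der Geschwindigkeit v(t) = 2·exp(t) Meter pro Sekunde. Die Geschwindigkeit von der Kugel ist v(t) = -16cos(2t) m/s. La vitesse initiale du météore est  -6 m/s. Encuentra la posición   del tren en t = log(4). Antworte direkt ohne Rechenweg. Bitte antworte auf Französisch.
La réponse est 8.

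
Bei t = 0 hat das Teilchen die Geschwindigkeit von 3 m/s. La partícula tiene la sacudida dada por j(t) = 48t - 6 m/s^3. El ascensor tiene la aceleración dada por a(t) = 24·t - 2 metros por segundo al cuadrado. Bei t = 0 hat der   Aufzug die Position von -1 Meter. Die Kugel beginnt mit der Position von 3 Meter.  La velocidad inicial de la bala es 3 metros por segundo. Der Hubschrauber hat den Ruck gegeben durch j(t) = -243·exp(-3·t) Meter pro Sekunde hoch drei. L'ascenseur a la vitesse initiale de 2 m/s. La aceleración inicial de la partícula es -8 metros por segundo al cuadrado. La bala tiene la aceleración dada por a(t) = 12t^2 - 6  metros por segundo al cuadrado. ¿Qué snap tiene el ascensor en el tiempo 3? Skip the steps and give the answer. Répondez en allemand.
Der Snap bei t = 3 ist s = 0.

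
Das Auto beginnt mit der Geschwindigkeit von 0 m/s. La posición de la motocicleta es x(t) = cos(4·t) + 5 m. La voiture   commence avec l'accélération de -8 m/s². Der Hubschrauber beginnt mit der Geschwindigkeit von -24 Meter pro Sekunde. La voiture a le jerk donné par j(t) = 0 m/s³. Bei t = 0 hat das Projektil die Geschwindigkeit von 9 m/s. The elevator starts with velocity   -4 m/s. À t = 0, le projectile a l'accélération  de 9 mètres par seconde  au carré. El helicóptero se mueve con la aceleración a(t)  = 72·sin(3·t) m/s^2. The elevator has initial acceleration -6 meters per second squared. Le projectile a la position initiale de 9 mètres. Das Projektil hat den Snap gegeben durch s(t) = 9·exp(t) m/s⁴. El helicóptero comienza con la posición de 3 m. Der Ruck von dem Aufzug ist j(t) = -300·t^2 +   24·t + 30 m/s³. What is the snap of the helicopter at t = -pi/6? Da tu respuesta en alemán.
Wir müssen unsere Gleichung für die Beschleunigung a(t) = 72·sin(3·t) 2-mal ableiten. Die Ableitung von der Beschleunigung ergibt den Ruck: j(t) = 216·cos(3·t). Durch Ableiten von dem Ruck erhalten wir den Snap: s(t) = -648·sin(3·t). Wir haben den Snap s(t) = -648·sin(3·t). Durch Einsetzen von t = -pi/6: s(-pi/6) = 648.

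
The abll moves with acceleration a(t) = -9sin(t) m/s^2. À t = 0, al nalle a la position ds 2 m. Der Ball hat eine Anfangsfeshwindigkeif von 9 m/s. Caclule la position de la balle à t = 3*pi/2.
Nous devons intégrer notre équation de l'accélération a(t) = -9·sin(t) 2 fois. L'intégrale de l'accélération est la vitesse. En utilisant v(0) = 9, nous obtenons v(t) = 9·cos(t). En intégrant la vitesse et en utilisant la condition initiale x(0) = 2, nous obtenons x(t) = 9·sin(t) + 2. Nous avons la position x(t) = 9·sin(t) + 2. En substituant t = 3*pi/2: x(3*pi/2) = -7.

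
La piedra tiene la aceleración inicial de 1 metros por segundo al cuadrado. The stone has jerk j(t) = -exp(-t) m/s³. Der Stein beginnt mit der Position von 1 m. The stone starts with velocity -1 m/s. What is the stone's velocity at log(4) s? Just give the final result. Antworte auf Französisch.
La vitesse à t = log(4) est v = -1/4.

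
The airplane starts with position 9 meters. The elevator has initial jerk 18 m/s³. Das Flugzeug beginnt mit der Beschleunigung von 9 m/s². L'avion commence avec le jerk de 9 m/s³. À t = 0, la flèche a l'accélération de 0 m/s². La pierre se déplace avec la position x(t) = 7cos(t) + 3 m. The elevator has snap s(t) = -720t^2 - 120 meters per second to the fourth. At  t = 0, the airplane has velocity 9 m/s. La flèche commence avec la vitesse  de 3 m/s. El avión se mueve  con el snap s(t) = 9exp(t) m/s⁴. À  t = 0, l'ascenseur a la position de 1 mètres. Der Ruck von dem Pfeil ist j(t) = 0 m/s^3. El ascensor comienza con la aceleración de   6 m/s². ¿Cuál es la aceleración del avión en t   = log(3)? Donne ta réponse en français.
En partant du snap s(t) = 9·exp(t), nous prenons 2 primitives. L'intégrale du snap est le jerk. En utilisant j(0) = 9, nous obtenons j(t) = 9·exp(t). L'intégrale du jerk, avec a(0) = 9, donne l'accélération: a(t) = 9·exp(t). Nous avons l'accélération a(t) = 9·exp(t). En substituant t = log(3): a(log(3)) = 27.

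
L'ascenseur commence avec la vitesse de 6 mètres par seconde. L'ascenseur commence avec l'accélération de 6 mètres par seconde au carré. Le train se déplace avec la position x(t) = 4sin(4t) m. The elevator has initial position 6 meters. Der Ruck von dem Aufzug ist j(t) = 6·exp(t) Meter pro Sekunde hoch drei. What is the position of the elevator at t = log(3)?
To find the answer, we compute 3 integrals of j(t) = 6·exp(t). Taking ∫j(t)dt and applying a(0) = 6, we find a(t) = 6·exp(t). Integrating acceleration and using the initial condition v(0) = 6, we get v(t) = 6·exp(t). The integral of velocity, with x(0) = 6, gives position: x(t) = 6·exp(t). Using x(t) = 6·exp(t) and substituting t = log(3), we find x = 18.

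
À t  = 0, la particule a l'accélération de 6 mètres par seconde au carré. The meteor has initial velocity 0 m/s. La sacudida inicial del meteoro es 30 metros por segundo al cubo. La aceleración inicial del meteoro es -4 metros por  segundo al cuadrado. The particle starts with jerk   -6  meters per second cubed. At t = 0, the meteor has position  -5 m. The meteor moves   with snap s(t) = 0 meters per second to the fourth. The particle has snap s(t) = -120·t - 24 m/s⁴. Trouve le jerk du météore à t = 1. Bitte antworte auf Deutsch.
Ausgehend von dem Snap s(t) = 0, nehmen wir 1 Stammfunktion. Das Integral von dem Snap ist der Ruck. Mit j(0) = 30 erhalten wir j(t) = 30. Mit j(t) = 30 und Einsetzen von t = 1, finden wir j = 30.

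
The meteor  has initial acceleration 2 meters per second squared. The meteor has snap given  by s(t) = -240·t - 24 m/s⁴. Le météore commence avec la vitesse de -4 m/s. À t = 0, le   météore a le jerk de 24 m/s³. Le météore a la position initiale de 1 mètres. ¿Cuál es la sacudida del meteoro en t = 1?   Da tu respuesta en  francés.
Nous devons intégrer notre équation du snap s(t) = -240·t - 24 1 fois. L'intégrale du snap est le jerk. En utilisant j(0) = 24, nous obtenons j(t) = -120·t^2 - 24·t + 24. De l'équation du jerk j(t) = -120·t^2 - 24·t + 24, nous substituons t = 1 pour obtenir j = -120.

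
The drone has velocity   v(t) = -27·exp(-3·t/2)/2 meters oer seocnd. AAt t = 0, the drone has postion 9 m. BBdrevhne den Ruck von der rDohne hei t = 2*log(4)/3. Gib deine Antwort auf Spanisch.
Para resolver esto, necesitamos tomar 2 derivadas de nuestra ecuación de la velocidad v(t) = -27·exp(-3·t/2)/2. Tomando d/dt de v(t), encontramos a(t) = 81·exp(-3·t/2)/4. Tomando d/dt de a(t), encontramos j(t) = -243·exp(-3·t/2)/8. De la ecuación de la sacudida j(t) = -243·exp(-3·t/2)/8, sustituimos t = 2*log(4)/3 para obtener j = -243/32.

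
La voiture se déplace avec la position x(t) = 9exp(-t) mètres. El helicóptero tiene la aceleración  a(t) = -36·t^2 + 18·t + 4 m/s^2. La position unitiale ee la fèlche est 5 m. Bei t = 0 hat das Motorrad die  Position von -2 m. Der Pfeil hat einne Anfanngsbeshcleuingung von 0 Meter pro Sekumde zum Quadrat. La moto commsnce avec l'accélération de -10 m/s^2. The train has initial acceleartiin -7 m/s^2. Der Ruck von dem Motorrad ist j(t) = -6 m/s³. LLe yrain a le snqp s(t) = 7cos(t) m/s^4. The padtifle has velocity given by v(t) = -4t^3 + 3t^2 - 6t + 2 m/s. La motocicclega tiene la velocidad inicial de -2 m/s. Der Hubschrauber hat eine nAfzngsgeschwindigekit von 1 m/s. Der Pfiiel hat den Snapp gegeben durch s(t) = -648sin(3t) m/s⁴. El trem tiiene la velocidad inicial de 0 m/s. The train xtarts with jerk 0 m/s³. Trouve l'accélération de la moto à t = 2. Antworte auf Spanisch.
Partiendo de la sacudida j(t) = -6, tomamos 1 antiderivada. Tomando ∫j(t)dt y aplicando a(0) = -10, encontramos a(t) = -6·t - 10. Usando a(t) = -6·t - 10 y sustituyendo t = 2, encontramos a = -22.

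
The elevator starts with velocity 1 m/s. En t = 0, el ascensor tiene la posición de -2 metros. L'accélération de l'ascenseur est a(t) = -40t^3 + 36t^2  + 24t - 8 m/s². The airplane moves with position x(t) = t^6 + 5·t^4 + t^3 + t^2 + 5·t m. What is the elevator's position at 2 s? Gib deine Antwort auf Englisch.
Starting from acceleration a(t) = -40·t^3 + 36·t^2 + 24·t - 8, we take 2 antiderivatives. Finding the antiderivative of a(t) and using v(0) = 1: v(t) = -10·t^4 + 12·t^3 + 12·t^2 - 8·t + 1. Integrating velocity and using the initial condition x(0) = -2, we get x(t) = -2·t^5 + 3·t^4 + 4·t^3 - 4·t^2 + t - 2. Using x(t) = -2·t^5 + 3·t^4 + 4·t^3 - 4·t^2 + t - 2 and substituting t = 2, we find x = 0.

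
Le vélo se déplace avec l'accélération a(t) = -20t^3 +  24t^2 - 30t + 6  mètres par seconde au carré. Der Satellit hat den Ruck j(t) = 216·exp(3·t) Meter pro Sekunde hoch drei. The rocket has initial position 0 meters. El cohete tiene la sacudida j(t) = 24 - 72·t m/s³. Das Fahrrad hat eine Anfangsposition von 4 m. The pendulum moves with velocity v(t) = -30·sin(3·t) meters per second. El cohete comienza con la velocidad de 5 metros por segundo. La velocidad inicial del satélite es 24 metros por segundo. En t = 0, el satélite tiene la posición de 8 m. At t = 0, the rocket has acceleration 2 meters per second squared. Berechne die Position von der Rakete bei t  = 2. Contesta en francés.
Pour résoudre ceci, nous devons prendre 3 primitives de notre équation du jerk j(t) = 24 - 72·t. En prenant ∫j(t)dt et en appliquant a(0) = 2, nous trouvons a(t) = -36·t^2 + 24·t + 2. En intégrant l'accélération et en utilisant la condition initiale v(0) = 5, nous obtenons v(t) = -12·t^3 + 12·t^2 + 2·t + 5. L'intégrale de la vitesse, avec x(0) = 0, donne la position: x(t) = -3·t^4 + 4·t^3 + t^2 + 5·t. En utilisant x(t) = -3·t^4 + 4·t^3 + t^2 + 5·t et en substituant t = 2, nous trouvons x = -2.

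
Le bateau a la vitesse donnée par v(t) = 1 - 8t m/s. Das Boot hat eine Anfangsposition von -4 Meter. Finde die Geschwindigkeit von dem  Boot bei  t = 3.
Wir haben die Geschwindigkeit v(t) = 1 - 8·t. Durch Einsetzen von t = 3: v(3) = -23.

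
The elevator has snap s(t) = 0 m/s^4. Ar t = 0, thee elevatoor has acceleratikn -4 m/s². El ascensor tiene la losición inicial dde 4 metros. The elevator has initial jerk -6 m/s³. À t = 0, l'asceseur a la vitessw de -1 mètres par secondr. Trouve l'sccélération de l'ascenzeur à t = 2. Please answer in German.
Um dies zu lösen, müssen wir 2 Integrale unserer Gleichung für den Snap s(t) = 0 finden. Die Stammfunktion von dem Snap, mit j(0) = -6, ergibt den Ruck: j(t) = -6. Das Integral von dem Ruck, mit a(0) = -4, ergibt die Beschleunigung: a(t) = -6·t - 4. Aus der Gleichung für die Beschleunigung a(t) = -6·t - 4, setzen wir t = 2 ein und erhalten a = -16.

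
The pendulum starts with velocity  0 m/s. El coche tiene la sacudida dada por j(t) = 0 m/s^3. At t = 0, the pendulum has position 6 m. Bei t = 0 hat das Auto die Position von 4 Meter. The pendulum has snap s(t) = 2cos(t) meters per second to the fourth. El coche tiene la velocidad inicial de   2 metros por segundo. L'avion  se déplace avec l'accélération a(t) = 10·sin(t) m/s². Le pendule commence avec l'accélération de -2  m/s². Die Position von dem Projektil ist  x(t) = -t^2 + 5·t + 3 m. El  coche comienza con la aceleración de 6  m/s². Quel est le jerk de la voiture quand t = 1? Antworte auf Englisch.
Using j(t) = 0 and substituting t = 1, we find j = 0.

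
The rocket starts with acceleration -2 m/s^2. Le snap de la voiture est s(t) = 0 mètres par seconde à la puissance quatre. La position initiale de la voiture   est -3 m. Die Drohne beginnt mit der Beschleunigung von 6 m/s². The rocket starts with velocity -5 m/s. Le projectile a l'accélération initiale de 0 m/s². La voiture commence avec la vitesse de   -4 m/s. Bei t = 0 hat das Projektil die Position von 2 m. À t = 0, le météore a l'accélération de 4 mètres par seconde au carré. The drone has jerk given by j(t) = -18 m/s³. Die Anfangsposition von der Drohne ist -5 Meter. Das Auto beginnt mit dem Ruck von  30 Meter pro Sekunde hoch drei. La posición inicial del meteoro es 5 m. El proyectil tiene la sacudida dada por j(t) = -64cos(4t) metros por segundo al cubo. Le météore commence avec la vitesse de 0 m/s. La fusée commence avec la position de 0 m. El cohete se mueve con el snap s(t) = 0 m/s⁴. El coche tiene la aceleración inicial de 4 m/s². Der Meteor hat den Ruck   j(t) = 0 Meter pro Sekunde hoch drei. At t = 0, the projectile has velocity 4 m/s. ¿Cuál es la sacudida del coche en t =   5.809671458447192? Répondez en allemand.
Um dies zu lösen, müssen wir 1 Integral unserer Gleichung für den Snap s(t) = 0 finden. Mit ∫s(t)dt und Anwendung von j(0) = 30, finden wir j(t) = 30. Wir haben den Ruck j(t) = 30. Durch Einsetzen von t = 5.809671458447192: j(5.809671458447192) = 30.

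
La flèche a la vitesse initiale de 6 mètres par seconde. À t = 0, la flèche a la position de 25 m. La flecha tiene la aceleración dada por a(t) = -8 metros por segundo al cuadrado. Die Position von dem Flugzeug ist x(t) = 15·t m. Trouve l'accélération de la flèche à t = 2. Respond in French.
En utilisant a(t) = -8 et en substituant t = 2, nous trouvons a = -8.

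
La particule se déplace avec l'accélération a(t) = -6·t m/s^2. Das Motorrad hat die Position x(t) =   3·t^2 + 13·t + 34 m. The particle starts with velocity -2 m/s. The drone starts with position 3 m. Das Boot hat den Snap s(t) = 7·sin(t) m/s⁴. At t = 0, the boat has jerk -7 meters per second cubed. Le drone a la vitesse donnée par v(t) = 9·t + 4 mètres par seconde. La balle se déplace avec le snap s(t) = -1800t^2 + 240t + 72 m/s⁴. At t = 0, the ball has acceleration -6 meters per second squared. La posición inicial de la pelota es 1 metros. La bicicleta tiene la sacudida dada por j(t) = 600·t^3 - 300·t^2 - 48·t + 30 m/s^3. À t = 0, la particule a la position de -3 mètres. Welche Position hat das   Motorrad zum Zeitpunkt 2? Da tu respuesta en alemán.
Wir haben die Position x(t) = 3·t^2 + 13·t + 34. Durch Einsetzen von t = 2: x(2) = 72.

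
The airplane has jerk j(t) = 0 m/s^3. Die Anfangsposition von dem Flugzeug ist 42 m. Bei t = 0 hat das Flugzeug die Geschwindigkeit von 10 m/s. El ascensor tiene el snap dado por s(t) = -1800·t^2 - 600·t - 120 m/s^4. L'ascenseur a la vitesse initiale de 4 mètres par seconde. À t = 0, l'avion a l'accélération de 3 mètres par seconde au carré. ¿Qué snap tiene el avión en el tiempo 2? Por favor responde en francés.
Pour résoudre ceci, nous devons prendre 1 dérivée de notre équation du jerk j(t) = 0. En dérivant le jerk, nous obtenons le snap: s(t) = 0. De l'équation du snap s(t) = 0, nous substituons t = 2 pour obtenir s = 0.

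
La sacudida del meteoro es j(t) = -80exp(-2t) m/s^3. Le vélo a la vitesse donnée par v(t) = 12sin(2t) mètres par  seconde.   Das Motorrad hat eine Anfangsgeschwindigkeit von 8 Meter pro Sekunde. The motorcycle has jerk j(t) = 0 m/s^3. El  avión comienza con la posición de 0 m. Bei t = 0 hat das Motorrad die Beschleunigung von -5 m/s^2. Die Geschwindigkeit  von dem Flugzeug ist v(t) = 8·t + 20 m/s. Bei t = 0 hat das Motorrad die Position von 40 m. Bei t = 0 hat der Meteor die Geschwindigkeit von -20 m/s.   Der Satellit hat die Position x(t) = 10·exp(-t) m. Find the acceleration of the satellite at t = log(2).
We must differentiate our position equation x(t) = 10·exp(-t) 2 times. Differentiating position, we get velocity: v(t) = -10·exp(-t). The derivative of velocity gives acceleration: a(t) = 10·exp(-t). Using a(t) = 10·exp(-t) and substituting t = log(2), we find a = 5.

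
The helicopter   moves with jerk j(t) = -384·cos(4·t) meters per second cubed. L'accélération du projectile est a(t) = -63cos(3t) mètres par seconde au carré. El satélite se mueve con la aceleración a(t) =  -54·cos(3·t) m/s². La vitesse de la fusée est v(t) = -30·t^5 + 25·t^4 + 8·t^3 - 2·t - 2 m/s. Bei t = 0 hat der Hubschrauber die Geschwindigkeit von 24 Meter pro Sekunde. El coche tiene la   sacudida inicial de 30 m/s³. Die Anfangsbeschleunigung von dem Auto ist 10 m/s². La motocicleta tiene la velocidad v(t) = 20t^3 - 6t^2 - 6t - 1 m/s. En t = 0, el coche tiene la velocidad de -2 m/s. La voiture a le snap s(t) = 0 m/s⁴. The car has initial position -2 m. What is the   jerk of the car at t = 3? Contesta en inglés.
Starting from snap s(t) = 0, we take 1 antiderivative. Finding the antiderivative of s(t) and using j(0) = 30: j(t) = 30. We have jerk j(t) = 30. Substituting t = 3: j(3) = 30.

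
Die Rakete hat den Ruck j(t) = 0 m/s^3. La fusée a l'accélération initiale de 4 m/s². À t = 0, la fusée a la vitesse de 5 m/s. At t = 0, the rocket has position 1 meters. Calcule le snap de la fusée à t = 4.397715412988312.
Pour résoudre ceci, nous devons prendre 1 dérivée de notre équation du jerk j(t) = 0. En prenant d/dt de j(t), nous trouvons s(t) = 0. En utilisant s(t) = 0 et en substituant t = 4.397715412988312, nous trouvons s = 0.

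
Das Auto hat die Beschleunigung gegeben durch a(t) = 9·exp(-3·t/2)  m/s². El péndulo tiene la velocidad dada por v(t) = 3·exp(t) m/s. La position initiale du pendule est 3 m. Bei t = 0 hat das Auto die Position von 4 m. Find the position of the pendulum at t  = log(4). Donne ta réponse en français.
Pour résoudre ceci, nous devons prendre 1 intégrale de notre équation de la vitesse v(t) = 3·exp(t). En intégrant la vitesse et en utilisant la condition initiale x(0) = 3, nous obtenons x(t) = 3·exp(t). Nous avons la position x(t) = 3·exp(t). En substituant t = log(4): x(log(4)) = 12.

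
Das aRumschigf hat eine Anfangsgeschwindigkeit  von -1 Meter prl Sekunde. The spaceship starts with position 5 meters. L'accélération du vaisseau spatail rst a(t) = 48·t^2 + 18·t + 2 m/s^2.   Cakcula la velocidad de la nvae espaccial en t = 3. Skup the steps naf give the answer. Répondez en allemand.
Die Geschwindigkeit bei t = 3 ist v = 518.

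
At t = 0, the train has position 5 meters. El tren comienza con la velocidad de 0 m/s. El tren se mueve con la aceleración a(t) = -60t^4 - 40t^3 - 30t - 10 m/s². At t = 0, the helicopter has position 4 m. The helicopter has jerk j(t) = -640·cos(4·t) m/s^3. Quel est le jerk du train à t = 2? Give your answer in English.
To solve this, we need to take 1 derivative of our acceleration equation a(t) = -60·t^4 - 40·t^3 - 30·t - 10. The derivative of acceleration gives jerk: j(t) = -240·t^3 - 120·t^2 - 30. From the given jerk equation j(t) = -240·t^3 - 120·t^2 - 30, we substitute t = 2 to get j = -2430.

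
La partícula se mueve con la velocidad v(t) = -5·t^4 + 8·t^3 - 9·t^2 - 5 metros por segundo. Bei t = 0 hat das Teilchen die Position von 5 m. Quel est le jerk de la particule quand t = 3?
Pour résoudre ceci, nous devons prendre 2 dérivées de notre équation de la vitesse v(t) = -5·t^4 + 8·t^3 - 9·t^2 - 5. En dérivant la vitesse, nous obtenons l'accélération: a(t) = -20·t^3 + 24·t^2 - 18·t. En prenant d/dt de a(t), nous trouvons j(t) = -60·t^2 + 48·t - 18. En utilisant j(t) = -60·t^2 + 48·t - 18 et en substituant t = 3, nous trouvons j = -414.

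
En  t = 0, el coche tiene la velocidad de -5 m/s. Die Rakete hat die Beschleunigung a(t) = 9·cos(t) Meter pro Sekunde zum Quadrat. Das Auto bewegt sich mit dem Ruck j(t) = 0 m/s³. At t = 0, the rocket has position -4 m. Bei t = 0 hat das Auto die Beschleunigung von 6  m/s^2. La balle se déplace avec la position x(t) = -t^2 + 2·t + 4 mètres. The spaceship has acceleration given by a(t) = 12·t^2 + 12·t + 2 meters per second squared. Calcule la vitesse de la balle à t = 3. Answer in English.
We must differentiate our position equation x(t) = -t^2 + 2·t + 4 1 time. The derivative of position gives velocity: v(t) = 2 - 2·t. From the given velocity equation v(t) = 2 - 2·t, we substitute t = 3 to get v = -4.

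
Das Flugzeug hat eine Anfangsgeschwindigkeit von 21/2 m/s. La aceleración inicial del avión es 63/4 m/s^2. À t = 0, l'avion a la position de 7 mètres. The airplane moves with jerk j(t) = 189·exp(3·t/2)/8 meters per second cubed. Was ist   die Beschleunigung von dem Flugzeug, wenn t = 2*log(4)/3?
Wir müssen unsere Gleichung für den Ruck j(t) = 189·exp(3·t/2)/8 1-mal integrieren. Das Integral von dem Ruck ist die Beschleunigung. Mit a(0) = 63/4 erhalten wir a(t) = 63·exp(3·t/2)/4. Mit a(t) = 63·exp(3·t/2)/4 und Einsetzen von t = 2*log(4)/3, finden wir a = 63.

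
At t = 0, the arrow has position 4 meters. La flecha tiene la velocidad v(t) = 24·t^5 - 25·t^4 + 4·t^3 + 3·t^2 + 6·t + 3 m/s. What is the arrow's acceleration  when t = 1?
To solve this, we need to take 1 derivative of our velocity equation v(t) = 24·t^5 - 25·t^4 + 4·t^3 + 3·t^2 + 6·t + 3. The derivative of velocity gives acceleration: a(t) = 120·t^4 - 100·t^3 + 12·t^2 + 6·t + 6. Using a(t) = 120·t^4 - 100·t^3 + 12·t^2 + 6·t + 6 and substituting t = 1, we find a = 44.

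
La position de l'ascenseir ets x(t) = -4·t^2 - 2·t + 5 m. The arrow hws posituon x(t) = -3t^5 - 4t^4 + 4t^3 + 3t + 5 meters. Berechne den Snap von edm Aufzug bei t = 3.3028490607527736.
Um dies zu lösen, müssen wir 4 Ableitungen unserer Gleichung für die Position x(t) = -4·t^2 - 2·t + 5 nehmen. Durch Ableiten von der Position erhalten wir die Geschwindigkeit: v(t) = -8·t - 2. Durch Ableiten von der Geschwindigkeit erhalten wir die Beschleunigung: a(t) = -8. Durch Ableiten von der Beschleunigung erhalten wir den Ruck: j(t) = 0. Die Ableitung von dem Ruck ergibt den Snap: s(t) = 0. Aus der Gleichung für den Snap s(t) = 0, setzen wir t = 3.3028490607527736 ein und erhalten s = 0.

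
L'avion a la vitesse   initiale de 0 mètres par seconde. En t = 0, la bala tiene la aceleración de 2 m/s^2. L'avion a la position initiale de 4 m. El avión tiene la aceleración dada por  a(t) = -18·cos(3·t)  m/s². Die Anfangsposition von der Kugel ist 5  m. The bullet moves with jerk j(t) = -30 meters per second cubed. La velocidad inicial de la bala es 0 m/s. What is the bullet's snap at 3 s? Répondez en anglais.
Starting from jerk j(t) = -30, we take 1 derivative. The derivative of jerk gives snap: s(t) = 0. From the given snap equation s(t) = 0, we substitute t = 3 to get s = 0.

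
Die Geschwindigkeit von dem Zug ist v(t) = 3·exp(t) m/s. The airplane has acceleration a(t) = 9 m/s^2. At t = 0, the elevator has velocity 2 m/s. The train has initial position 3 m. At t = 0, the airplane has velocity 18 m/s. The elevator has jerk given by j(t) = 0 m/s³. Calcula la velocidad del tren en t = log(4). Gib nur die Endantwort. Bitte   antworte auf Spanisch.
La velocidad en t = log(4) es v = 12.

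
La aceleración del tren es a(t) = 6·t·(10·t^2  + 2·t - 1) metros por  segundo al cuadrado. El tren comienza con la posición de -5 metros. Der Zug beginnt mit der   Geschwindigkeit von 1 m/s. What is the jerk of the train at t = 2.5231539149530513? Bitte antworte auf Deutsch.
Ausgehend von der Beschleunigung a(t) = 6·t·(10·t^2 + 2·t - 1), nehmen wir 1 Ableitung. Durch Ableiten von der Beschleunigung erhalten wir den Ruck: j(t) = 60·t^2 + 6·t·(20·t + 2) + 12·t - 6. Mit j(t) = 60·t^2 + 6·t·(20·t + 2) + 12·t - 6 und Einsetzen von t = 2.5231539149530513, finden wir j = 1200.49071609660.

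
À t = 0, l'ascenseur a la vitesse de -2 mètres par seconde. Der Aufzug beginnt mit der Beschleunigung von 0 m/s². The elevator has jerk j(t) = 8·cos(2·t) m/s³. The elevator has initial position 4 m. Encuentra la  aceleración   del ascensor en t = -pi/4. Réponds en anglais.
To solve this, we need to take 1 integral of our jerk equation j(t) = 8·cos(2·t). Finding the antiderivative of j(t) and using a(0) = 0: a(t) = 4·sin(2·t). Using a(t) = 4·sin(2·t) and substituting t = -pi/4, we find a = -4.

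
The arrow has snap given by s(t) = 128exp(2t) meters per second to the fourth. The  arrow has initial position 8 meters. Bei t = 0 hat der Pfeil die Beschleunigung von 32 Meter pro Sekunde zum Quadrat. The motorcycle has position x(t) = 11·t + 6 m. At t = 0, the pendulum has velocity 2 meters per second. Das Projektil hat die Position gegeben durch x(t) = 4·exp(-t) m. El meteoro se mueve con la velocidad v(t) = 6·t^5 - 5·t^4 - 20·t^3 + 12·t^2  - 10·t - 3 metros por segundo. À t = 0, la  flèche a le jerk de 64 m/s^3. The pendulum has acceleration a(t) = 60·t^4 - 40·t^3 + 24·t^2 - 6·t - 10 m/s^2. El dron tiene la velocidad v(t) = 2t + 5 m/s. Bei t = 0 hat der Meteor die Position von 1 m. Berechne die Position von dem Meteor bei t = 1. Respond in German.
Wir müssen die Stammfunktion unserer Gleichung für die Geschwindigkeit v(t) = 6·t^5 - 5·t^4 - 20·t^3 + 12·t^2 - 10·t - 3 1-mal finden. Das Integral von der Geschwindigkeit, mit x(0) = 1, ergibt die Position: x(t) = t^6 - t^5 - 5·t^4 + 4·t^3 - 5·t^2 - 3·t + 1. Wir haben die Position x(t) = t^6 - t^5 - 5·t^4 + 4·t^3 - 5·t^2 - 3·t + 1. Durch Einsetzen von t = 1: x(1) = -8.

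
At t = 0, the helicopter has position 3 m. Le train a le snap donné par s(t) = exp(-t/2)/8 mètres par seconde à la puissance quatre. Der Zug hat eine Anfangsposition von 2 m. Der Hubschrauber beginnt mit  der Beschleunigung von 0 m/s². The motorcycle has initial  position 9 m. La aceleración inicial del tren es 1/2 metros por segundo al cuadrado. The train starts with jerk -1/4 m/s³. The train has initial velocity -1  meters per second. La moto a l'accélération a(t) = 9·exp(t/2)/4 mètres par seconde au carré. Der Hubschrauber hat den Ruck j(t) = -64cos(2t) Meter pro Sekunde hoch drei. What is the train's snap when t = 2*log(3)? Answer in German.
Mit s(t) = exp(-t/2)/8 und Einsetzen von t = 2*log(3), finden wir s = 1/24.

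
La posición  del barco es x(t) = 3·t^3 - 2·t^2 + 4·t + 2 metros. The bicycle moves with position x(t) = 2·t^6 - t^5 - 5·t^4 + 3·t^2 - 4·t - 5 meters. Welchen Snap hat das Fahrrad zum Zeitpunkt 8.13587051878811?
Ausgehend von der Position x(t) = 2·t^6 - t^5 - 5·t^4 + 3·t^2 - 4·t - 5, nehmen wir 4 Ableitungen. Mit d/dt von x(t) finden wir v(t) = 12·t^5 - 5·t^4 - 20·t^3 + 6·t - 4. Durch Ableiten von der Geschwindigkeit erhalten wir die Beschleunigung: a(t) = 60·t^4 - 20·t^3 - 60·t^2 + 6. Durch Ableiten von der Beschleunigung erhalten wir den Ruck: j(t) = 240·t^3 - 60·t^2 - 120·t. Durch Ableiten von dem Ruck erhalten wir den Snap: s(t) = 720·t^2 - 120·t - 120. Mit s(t) = 720·t^2 - 120·t - 120 und Einsetzen von t = 8.13587051878811, finden wir s = 46562.2156886550.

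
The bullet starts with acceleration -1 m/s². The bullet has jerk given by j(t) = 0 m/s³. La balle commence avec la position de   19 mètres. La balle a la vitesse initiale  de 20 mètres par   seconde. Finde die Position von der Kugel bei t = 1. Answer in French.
Pour résoudre ceci, nous devons prendre 3 primitives de notre équation du jerk j(t) = 0. L'intégrale du jerk, avec a(0) = -1, donne l'accélération: a(t) = -1. En prenant ∫a(t)dt et en appliquant v(0) = 20, nous trouvons v(t) = 20 - t. La primitive de la vitesse est la position. En utilisant x(0) = 19, nous obtenons x(t) = -t^2/2 + 20·t + 19. De l'équation de la position x(t) = -t^2/2 + 20·t + 19, nous substituons t = 1 pour obtenir x = 77/2.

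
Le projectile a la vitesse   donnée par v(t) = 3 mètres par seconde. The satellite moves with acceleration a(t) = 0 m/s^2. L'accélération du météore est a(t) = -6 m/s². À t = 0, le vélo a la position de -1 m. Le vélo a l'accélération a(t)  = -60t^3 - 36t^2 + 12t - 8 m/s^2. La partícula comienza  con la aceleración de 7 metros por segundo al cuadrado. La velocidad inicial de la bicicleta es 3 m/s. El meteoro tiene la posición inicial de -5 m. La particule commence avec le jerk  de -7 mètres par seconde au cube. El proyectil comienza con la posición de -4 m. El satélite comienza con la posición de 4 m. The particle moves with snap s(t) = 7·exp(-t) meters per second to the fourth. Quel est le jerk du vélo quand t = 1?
Pour résoudre ceci, nous devons prendre 1 dérivée de notre équation de l'accélération a(t) = -60·t^3 - 36·t^2 + 12·t - 8. En dérivant l'accélération, nous obtenons le jerk: j(t) = -180·t^2 - 72·t + 12. De l'équation du jerk j(t) = -180·t^2 - 72·t + 12, nous substituons t = 1 pour obtenir j = -240.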